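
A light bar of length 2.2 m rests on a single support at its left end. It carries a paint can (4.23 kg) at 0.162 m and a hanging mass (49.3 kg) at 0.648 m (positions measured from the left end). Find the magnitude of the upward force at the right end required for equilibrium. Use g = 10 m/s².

F ≈ 148 N

Take moments about the left end.
Paint can: 4.23 × 10 = 42.3 N down at 0.162 m → arm 0.162 m, τ = 42.3 × 0.162 = 6.853 N·m clockwise.
Hanging mass: 49.3 × 10 = 493 N down at 0.648 m → arm 0.648 m, τ = 493 × 0.648 = 319.5 N·m clockwise.
Net moment of the loads = 326.4 N·m clockwise.
The upward force F acts at the right end, arm 2.2 m, giving F × 2.2 counterclockwise.
Balancing moments: F × 2.2 = 326.4, giving F = 326.4 / 2.2 = 148 N.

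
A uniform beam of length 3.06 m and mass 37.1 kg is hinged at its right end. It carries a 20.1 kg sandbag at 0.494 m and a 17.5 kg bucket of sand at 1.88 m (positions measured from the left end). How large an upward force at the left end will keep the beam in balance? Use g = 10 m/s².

Choose the right end as the axis so the unknown pivot reaction has zero arm there.
Beam weight: 37.1 × 10 = 371 N down at 1.53 m → arm 1.53 m, τ = 371 × 1.53 = 567.6 N·m counterclockwise.
Sandbag: 20.1 × 10 = 201 N down at 0.494 m → arm 2.566 m, τ = 201 × 2.566 = 515.8 N·m counterclockwise.
Bucket of sand: 17.5 × 10 = 175 N down at 1.88 m → arm 1.18 m, τ = 175 × 1.18 = 206.5 N·m counterclockwise.
Net moment of the loads = 1290 N·m counterclockwise.
The upward force F acts at the left end, arm 3.06 m, giving F × 3.06 clockwise.
Στ = 0 ⇒ F × 3.06 = 1290 ⇒ F = 1290 / 3.06 = 422 N.

F ≈ 422 N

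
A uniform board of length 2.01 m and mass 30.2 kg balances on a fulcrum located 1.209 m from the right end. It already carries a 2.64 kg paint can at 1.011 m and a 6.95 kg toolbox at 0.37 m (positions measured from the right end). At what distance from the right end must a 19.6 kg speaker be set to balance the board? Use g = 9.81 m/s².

About the fulcrum (at 1.209 m from the right end):
Beam weight: 30.2 × 9.81 = 296.3 N down at 1.005 m → arm 0.204 m, τ = 296.3 × 0.204 = 60.45 N·m clockwise.
Paint can: 2.64 × 9.81 = 25.9 N down at 1.011 m → arm 0.198 m, τ = 25.9 × 0.198 = 5.128 N·m clockwise.
Toolbox: 6.95 × 9.81 = 68.18 N down at 0.37 m → arm 0.839 m, τ = 68.18 × 0.839 = 57.2 N·m clockwise.
Net moment of existing loads = 122.8 N·m clockwise.
The speaker weighs 19.6 × 9.81 = 192.3 N and must supply an equal counterclockwise moment, so its lever arm about the fulcrum is 122.8 / 192.3 = 0.639 m.
That puts it at 1.209 + 0.639 = 1.85 m from the right end.

x ≈ 1.85 m from the right end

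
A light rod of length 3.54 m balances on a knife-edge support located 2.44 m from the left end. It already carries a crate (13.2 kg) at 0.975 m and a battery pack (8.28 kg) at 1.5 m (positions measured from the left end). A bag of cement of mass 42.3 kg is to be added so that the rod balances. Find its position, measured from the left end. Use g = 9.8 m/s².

Sum moments about the knife-edge support (at 2.44 m from the left end) (the support reaction has zero arm there).
Crate: 13.2 × 9.8 = 129.4 N down at 0.975 m → arm 1.465 m, τ = 129.4 × 1.465 = 189.6 N·m counterclockwise.
Battery pack: 8.28 × 9.8 = 81.14 N down at 1.5 m → arm 0.94 m, τ = 81.14 × 0.94 = 76.27 N·m counterclockwise.
Net moment of existing loads = 265.9 N·m counterclockwise.
The bag of cement weighs 42.3 × 9.8 = 414.5 N and must supply an equal clockwise moment, so its lever arm about the knife-edge support is 265.9 / 414.5 = 0.641 m.
That puts it at 2.44 + 0.641 = 3.08 m from the left end.

x ≈ 3.08 m from the left end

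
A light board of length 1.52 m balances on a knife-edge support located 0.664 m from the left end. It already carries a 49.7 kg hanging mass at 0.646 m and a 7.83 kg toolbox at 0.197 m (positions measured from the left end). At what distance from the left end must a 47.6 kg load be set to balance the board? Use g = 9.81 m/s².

Choose the knife-edge support (at 0.664 m from the left end) as the axis so the support reaction has zero arm there.
Hanging mass: 49.7 × 9.81 = 487.6 N down at 0.646 m → arm 0.018 m, τ = 487.6 × 0.018 = 8.777 N·m counterclockwise.
Toolbox: 7.83 × 9.81 = 76.81 N down at 0.197 m → arm 0.467 m, τ = 76.81 × 0.467 = 35.87 N·m counterclockwise.
Net moment of existing loads = 44.65 N·m counterclockwise.
The load weighs 47.6 × 9.81 = 467 N and must supply an equal clockwise moment, so its lever arm about the knife-edge support is 44.65 / 467 = 0.0956 m.
That puts it at 0.664 + 0.0956 = 0.76 m from the left end.

x ≈ 0.76 m from the left end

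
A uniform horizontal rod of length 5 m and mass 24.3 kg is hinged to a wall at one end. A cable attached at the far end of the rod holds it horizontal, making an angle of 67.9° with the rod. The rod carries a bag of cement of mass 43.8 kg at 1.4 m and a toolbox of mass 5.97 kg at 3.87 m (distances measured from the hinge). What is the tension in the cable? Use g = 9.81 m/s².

T ≈ 307 N

Taking torques about the hinge:
Beam weight: 24.3 × 9.81 = 238.4 N down at 2.5 m → arm 2.5 m, τ = 238.4 × 2.5 = 596 N·m clockwise.
Bag of cement: 43.8 × 9.81 = 429.7 N down at 1.4 m → arm 1.4 m, τ = 429.7 × 1.4 = 601.6 N·m clockwise.
Toolbox: 5.97 × 9.81 = 58.57 N down at 3.87 m → arm 3.87 m, τ = 58.57 × 3.87 = 226.7 N·m clockwise.
Total clockwise load moment = 1424 N·m.
The cable tension T acts at 5 m; only its component perpendicular to the rod, T sinθ, produces torque. sin 67.9° = 0.9265.
Setting net torque to zero: T × 5 × 0.9265 = 1424 → T = 1424 / 4.633 = 307 N.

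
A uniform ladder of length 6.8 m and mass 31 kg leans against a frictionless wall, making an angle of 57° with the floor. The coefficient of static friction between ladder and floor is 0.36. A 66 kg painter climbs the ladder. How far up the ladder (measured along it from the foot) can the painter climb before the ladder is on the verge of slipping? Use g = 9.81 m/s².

d ≈ 3.94 m

Choose the foot of the ladder as the axis so the floor normal and friction both act there and drop out.
Ladder weight 31×9.81 = 304.1 N acts at 3.4 m along the ladder; its horizontal arm is 3.4·cos57° = 1.852 m → τ = 563.2 N·m clockwise.
Painter weight 66×9.81 = 647.5 N at distance d → arm d·cos57° → τ = 647.5·d·0.5446 clockwise.
Wall normal N at the top has arm L sinθ = 5.703 m counterclockwise, so Στ = 0 gives N·5.703 = 563.2 + 352.6·d.
ΣFy = 0 ⇒ N_floor = 951.6 N, so the maximum friction is μ_s·N_floor = 0.36×951.6 = 342.6 N. ΣFx = 0 ⇒ N_wall = f, so at the slipping point N = 342.6 N.
Substituting: 342.6×5.703 = 563.2 + 352.6·d ⇒ d = (1954 − 563.2) / 352.6 = 3.94 m.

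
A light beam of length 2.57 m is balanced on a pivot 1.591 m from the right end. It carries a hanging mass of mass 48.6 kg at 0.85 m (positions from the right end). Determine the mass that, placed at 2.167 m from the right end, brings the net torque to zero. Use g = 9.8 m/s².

Take moments about the pivot (at 1.591 m from the right end).
Hanging mass: 48.6 × 9.8 = 476.3 N down at 0.85 m → arm 0.741 m, τ = 476.3 × 0.741 = 352.9 N·m clockwise.
Net moment of known loads = 352.9 N·m clockwise.
An unknown mass m at 2.167 m has arm 0.576 m; its moment is m·g·0.576 counterclockwise.
Balancing moments: m × 9.8 × 0.576 = 352.9, giving m = 352.9 / (9.8 × 0.576) = 62.5 kg.

m ≈ 62.5 kg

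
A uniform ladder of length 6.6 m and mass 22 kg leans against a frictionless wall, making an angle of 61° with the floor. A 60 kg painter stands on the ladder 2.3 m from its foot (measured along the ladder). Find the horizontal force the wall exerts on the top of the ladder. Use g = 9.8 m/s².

N_wall ≈ 173 N

Sum moments about the foot of the ladder (the floor normal and friction both act there and drop out).
Ladder weight 22×9.8 = 215.6 N acts at 3.3 m along the ladder; its horizontal arm is 3.3·cos61° = 1.6 m → τ = 345 N·m clockwise.
Painter: 60×9.8 = 588 N at 2.3 m → arm 1.115 m → τ = 655.6 N·m clockwise.
Wall normal N acts horizontally at the top; its moment arm is the height L sinθ = 6.6·sin61° = 5.772 m, counterclockwise.
Setting net torque to zero: N × 5.772 = 1001 → N = 173 N.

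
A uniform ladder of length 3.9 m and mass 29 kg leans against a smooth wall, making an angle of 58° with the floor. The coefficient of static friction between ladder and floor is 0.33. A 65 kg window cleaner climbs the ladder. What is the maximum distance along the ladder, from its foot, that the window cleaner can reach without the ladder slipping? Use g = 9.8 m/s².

About the foot of the ladder:
Ladder weight 29×9.8 = 284.2 N acts at 1.95 m along the ladder; its horizontal arm is 1.95·cos58° = 1.033 m → τ = 293.6 N·m clockwise.
Window cleaner weight 65×9.8 = 637 N at distance d → arm d·cos58° → τ = 637·d·0.5299 clockwise.
Wall normal N at the top has arm L sinθ = 3.307 m counterclockwise, so Στ = 0 gives N·3.307 = 293.6 + 337.5·d.
ΣFy = 0 ⇒ N_floor = 921.2 N, so the maximum friction is μ_s·N_floor = 0.33×921.2 = 304 N. ΣFx = 0 ⇒ N_wall = f, so at the slipping point N = 304 N.
Substituting: 304×3.307 = 293.6 + 337.5·d ⇒ d = (1005 − 293.6) / 337.5 = 2.11 m.

d ≈ 2.11 m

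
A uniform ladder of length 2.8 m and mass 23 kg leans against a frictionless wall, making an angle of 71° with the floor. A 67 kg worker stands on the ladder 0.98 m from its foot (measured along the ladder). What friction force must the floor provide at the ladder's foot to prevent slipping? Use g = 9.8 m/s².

f ≈ 118 N

Sum moments about the foot of the ladder (the floor normal and friction both act there and drop out).
Ladder weight 23×9.8 = 225.4 N acts at 1.4 m along the ladder; its horizontal arm is 1.4·cos71° = 0.4558 m → τ = 102.7 N·m clockwise.
Worker: 67×9.8 = 656.6 N at 0.98 m → arm 0.3191 m → τ = 209.5 N·m clockwise.
Wall normal N acts horizontally at the top; its moment arm is the height L sinθ = 2.8·sin71° = 2.647 m, counterclockwise.
Στ = 0 ⇒ N × 2.647 = 312.2 ⇒ N = 118 N.
ΣFx = 0: friction at the foot balances the wall's push, so f = N_wall = 118 N.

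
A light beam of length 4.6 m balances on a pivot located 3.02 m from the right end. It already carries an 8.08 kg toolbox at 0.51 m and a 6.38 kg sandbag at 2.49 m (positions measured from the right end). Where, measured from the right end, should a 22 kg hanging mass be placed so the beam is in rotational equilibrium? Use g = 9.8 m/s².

x ≈ 4.1 m from the right end

Sum moments about the pivot (at 3.02 m from the right end) (the support reaction has zero arm there).
Toolbox: 8.08 × 9.8 = 79.18 N down at 0.51 m → arm 2.51 m, τ = 79.18 × 2.51 = 198.7 N·m clockwise.
Sandbag: 6.38 × 9.8 = 62.52 N down at 2.49 m → arm 0.53 m, τ = 62.52 × 0.53 = 33.14 N·m clockwise.
Net moment of existing loads = 231.8 N·m clockwise.
The hanging mass weighs 22 × 9.8 = 215.6 N and must supply an equal counterclockwise moment, so its lever arm about the pivot is 231.8 / 215.6 = 1.08 m.
That puts it at 3.02 + 1.08 = 4.1 m from the right end.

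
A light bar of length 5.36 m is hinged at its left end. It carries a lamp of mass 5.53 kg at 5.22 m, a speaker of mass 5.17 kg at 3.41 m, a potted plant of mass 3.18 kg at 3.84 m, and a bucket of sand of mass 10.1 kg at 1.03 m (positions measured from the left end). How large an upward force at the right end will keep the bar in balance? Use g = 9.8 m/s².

F ≈ 126 N

About the left end:
Lamp: 5.53 × 9.8 = 54.19 N down at 5.22 m → arm 5.22 m, τ = 54.19 × 5.22 = 282.9 N·m clockwise.
Speaker: 5.17 × 9.8 = 50.67 N down at 3.41 m → arm 3.41 m, τ = 50.67 × 3.41 = 172.8 N·m clockwise.
Potted plant: 3.18 × 9.8 = 31.16 N down at 3.84 m → arm 3.84 m, τ = 31.16 × 3.84 = 119.7 N·m clockwise.
Bucket of sand: 10.1 × 9.8 = 98.98 N down at 1.03 m → arm 1.03 m, τ = 98.98 × 1.03 = 101.9 N·m clockwise.
Net moment of the loads = 677.3 N·m clockwise.
The upward force F acts at the right end, arm 5.36 m, giving F × 5.36 counterclockwise.
Setting net torque to zero: F × 5.36 = 677.3 → F = 677.3 / 5.36 = 126 N.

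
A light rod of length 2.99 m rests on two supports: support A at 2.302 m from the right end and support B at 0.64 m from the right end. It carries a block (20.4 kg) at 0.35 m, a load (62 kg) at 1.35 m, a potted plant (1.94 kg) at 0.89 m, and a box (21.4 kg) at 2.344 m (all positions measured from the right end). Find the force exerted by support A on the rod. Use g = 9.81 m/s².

Taking torques about support B:
Block: 20.4 × 9.81 = 200.1 N down at 0.35 m → arm 0.29 m, τ = 200.1 × 0.29 = 58.03 N·m clockwise.
Load: 62 × 9.81 = 608.2 N down at 1.35 m → arm 0.71 m, τ = 608.2 × 0.71 = 431.8 N·m counterclockwise.
Potted plant: 1.94 × 9.81 = 19.03 N down at 0.89 m → arm 0.25 m, τ = 19.03 × 0.25 = 4.758 N·m counterclockwise.
Box: 21.4 × 9.81 = 209.9 N down at 2.344 m → arm 1.704 m, τ = 209.9 × 1.704 = 357.7 N·m counterclockwise.
Net load moment about support B = 736.2 N·m counterclockwise.
Reaction R at support A is upward at 2.302 m, arm 1.662 m → moment R × 1.662 clockwise.
Στ = 0 ⇒ R × 1.662 = 736.2 ⇒ R = 443 N.

R_A ≈ 443 N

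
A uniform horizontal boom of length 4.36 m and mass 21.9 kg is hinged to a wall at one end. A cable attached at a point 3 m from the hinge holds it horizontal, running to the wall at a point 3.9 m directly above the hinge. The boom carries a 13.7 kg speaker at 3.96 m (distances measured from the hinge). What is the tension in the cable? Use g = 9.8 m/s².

Taking torques about the hinge:
Beam weight: 21.9 × 9.8 = 214.6 N down at 2.18 m → arm 2.18 m, τ = 214.6 × 2.18 = 467.8 N·m clockwise.
Speaker: 13.7 × 9.8 = 134.3 N down at 3.96 m → arm 3.96 m, τ = 134.3 × 3.96 = 531.8 N·m clockwise.
Total clockwise load moment = 999.6 N·m.
The cable tension T acts at 3 m; only its component perpendicular to the boom, T sinθ, produces torque. sinθ = h/√(h²+d²) = 3.9/√(3.9²+3²) = 0.7926.
Setting net torque to zero: T × 3 × 0.7926 = 999.6 → T = 999.6 / 2.378 = 420 N.

T ≈ 420 N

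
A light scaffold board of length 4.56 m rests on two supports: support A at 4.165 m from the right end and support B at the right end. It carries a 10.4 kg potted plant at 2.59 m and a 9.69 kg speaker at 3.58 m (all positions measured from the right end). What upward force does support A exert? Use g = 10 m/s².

Choose support B as the axis so its reaction then has zero moment arm.
Potted plant: 10.4 × 10 = 104 N down at 2.59 m → arm 2.59 m, τ = 104 × 2.59 = 269.4 N·m counterclockwise.
Speaker: 9.69 × 10 = 96.9 N down at 3.58 m → arm 3.58 m, τ = 96.9 × 3.58 = 346.9 N·m counterclockwise.
Net load moment about support B = 616.3 N·m counterclockwise.
Reaction R at support A is upward at 4.165 m, arm 4.165 m → moment R × 4.165 clockwise.
Setting net torque to zero: R × 4.165 = 616.3 → R = 148 N.

R_A ≈ 148 N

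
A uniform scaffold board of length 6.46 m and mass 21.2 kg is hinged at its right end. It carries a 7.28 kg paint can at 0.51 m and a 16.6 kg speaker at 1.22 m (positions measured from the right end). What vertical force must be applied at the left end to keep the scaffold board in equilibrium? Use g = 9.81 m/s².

About the right end:
Beam weight: 21.2 × 9.81 = 208 N down at 3.23 m → arm 3.23 m, τ = 208 × 3.23 = 671.8 N·m counterclockwise.
Paint can: 7.28 × 9.81 = 71.42 N down at 0.51 m → arm 0.51 m, τ = 71.42 × 0.51 = 36.42 N·m counterclockwise.
Speaker: 16.6 × 9.81 = 162.8 N down at 1.22 m → arm 1.22 m, τ = 162.8 × 1.22 = 198.6 N·m counterclockwise.
Net moment of the loads = 906.8 N·m counterclockwise.
The upward force F acts at the left end, arm 6.46 m, giving F × 6.46 clockwise.
Balancing moments: F × 6.46 = 906.8, giving F = 906.8 / 6.46 = 140 N.

F ≈ 140 N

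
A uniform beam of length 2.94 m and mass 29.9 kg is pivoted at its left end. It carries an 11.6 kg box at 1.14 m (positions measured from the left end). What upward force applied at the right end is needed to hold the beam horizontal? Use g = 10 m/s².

Take moments about the left end.
Beam weight: 29.9 × 10 = 299 N down at 1.47 m → arm 1.47 m, τ = 299 × 1.47 = 439.5 N·m clockwise.
Box: 11.6 × 10 = 116 N down at 1.14 m → arm 1.14 m, τ = 116 × 1.14 = 132.2 N·m clockwise.
Net moment of the loads = 571.7 N·m clockwise.
The upward force F acts at the right end, arm 2.94 m, giving F × 2.94 counterclockwise.
Στ = 0 ⇒ F × 2.94 = 571.7 ⇒ F = 571.7 / 2.94 = 194 N.

F ≈ 194 N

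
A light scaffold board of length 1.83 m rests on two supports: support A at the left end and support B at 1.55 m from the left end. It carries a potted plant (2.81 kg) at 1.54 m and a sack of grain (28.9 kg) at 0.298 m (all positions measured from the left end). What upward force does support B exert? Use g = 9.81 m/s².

R_B ≈ 81.9 N

Take moments about support A.
Potted plant: 2.81 × 9.81 = 27.57 N down at 1.54 m → arm 1.54 m, τ = 27.57 × 1.54 = 42.46 N·m clockwise.
Sack of grain: 28.9 × 9.81 = 283.5 N down at 0.298 m → arm 0.298 m, τ = 283.5 × 0.298 = 84.48 N·m clockwise.
Net load moment about support A = 126.9 N·m clockwise.
Reaction R at support B is upward at 1.55 m, arm 1.55 m → moment R × 1.55 counterclockwise.
Στ = 0 ⇒ R × 1.55 = 126.9 ⇒ R = 81.9 N.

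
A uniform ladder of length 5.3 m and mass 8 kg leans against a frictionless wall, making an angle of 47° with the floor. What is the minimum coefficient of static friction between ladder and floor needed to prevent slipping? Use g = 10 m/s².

μ_min ≈ 0.466

Choose the foot of the ladder as the axis so the floor normal and friction both act there and drop out.
Ladder weight 8×10 = 80 N acts at 2.65 m along the ladder; its horizontal arm is 2.65·cos47° = 1.807 m → τ = 144.6 N·m clockwise.
Wall normal N acts horizontally at the top; its moment arm is the height L sinθ = 5.3·sin47° = 3.876 m, counterclockwise.
Στ = 0 ⇒ N × 3.876 = 144.6 ⇒ N = 37.31 N.
ΣFx = 0 ⇒ f = N_wall = 37.31 N. ΣFy = 0 ⇒ N_floor = 80 N.
μ_min = f / N_floor = 37.31 / 80 = 0.466.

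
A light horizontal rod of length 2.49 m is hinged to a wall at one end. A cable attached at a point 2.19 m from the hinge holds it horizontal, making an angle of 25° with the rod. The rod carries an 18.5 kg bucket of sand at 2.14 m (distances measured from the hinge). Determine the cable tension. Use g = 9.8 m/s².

Taking torques about the hinge:
Bucket of sand: 18.5 × 9.8 = 181.3 N down at 2.14 m → arm 2.14 m, τ = 181.3 × 2.14 = 388 N·m clockwise.
Total clockwise load moment = 388 N·m.
The cable tension T acts at 2.19 m; only its component perpendicular to the rod, T sinθ, produces torque. sin 25° = 0.4226.
Balancing moments: T × 2.19 × 0.4226 = 388, giving T = 388 / 0.9255 = 419 N.

T ≈ 419 N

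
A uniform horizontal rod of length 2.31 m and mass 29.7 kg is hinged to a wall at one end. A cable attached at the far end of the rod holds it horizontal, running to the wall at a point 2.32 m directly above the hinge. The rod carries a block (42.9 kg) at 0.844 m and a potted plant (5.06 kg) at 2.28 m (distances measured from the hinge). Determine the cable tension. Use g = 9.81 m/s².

Sum moments about the hinge (the unknown hinge reaction has zero arm there).
Beam weight: 29.7 × 9.81 = 291.4 N down at 1.155 m → arm 1.155 m, τ = 291.4 × 1.155 = 336.6 N·m clockwise.
Block: 42.9 × 9.81 = 420.8 N down at 0.844 m → arm 0.844 m, τ = 420.8 × 0.844 = 355.2 N·m clockwise.
Potted plant: 5.06 × 9.81 = 49.64 N down at 2.28 m → arm 2.28 m, τ = 49.64 × 2.28 = 113.2 N·m clockwise.
Total clockwise load moment = 805 N·m.
The cable tension T acts at 2.31 m; only its component perpendicular to the rod, T sinθ, produces torque. sinθ = h/√(h²+d²) = 2.32/√(2.32²+2.31²) = 0.7086.
Στ = 0 ⇒ T × 2.31 × 0.7086 = 805 ⇒ T = 805 / 1.637 = 492 N.

T ≈ 492 N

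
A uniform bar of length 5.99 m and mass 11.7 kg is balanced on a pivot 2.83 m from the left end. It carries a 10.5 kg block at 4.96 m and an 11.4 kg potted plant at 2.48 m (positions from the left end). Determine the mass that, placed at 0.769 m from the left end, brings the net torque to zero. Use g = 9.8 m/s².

Sum moments about the pivot (at 2.83 m from the left end) (the support reaction has zero arm there).
Beam weight: 11.7 × 9.8 = 114.7 N down at 2.995 m → arm 0.165 m, τ = 114.7 × 0.165 = 18.93 N·m clockwise.
Block: 10.5 × 9.8 = 102.9 N down at 4.96 m → arm 2.13 m, τ = 102.9 × 2.13 = 219.2 N·m clockwise.
Potted plant: 11.4 × 9.8 = 111.7 N down at 2.48 m → arm 0.35 m, τ = 111.7 × 0.35 = 39.09 N·m counterclockwise.
Net moment of known loads = 199 N·m clockwise.
An unknown mass m at 0.769 m has arm 2.061 m; its moment is m·g·2.061 counterclockwise.
For rotational equilibrium, m × 9.8 × 2.061 = 199, so m = 199 / (9.8 × 2.061) = 9.85 kg.

m ≈ 9.85 kg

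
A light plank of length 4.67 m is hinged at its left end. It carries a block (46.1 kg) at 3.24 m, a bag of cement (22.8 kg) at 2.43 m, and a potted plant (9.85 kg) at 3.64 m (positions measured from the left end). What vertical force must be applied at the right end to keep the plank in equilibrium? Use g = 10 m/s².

Sum moments about the left end (the unknown pivot reaction has zero arm there).
Block: 46.1 × 10 = 461 N down at 3.24 m → arm 3.24 m, τ = 461 × 3.24 = 1494 N·m clockwise.
Bag of cement: 22.8 × 10 = 228 N down at 2.43 m → arm 2.43 m, τ = 228 × 2.43 = 554 N·m clockwise.
Potted plant: 9.85 × 10 = 98.5 N down at 3.64 m → arm 3.64 m, τ = 98.5 × 3.64 = 358.5 N·m clockwise.
Net moment of the loads = 2406 N·m clockwise.
The upward force F acts at the right end, arm 4.67 m, giving F × 4.67 counterclockwise.
Setting net torque to zero: F × 4.67 = 2406 → F = 2406 / 4.67 = 515 N.

F ≈ 515 N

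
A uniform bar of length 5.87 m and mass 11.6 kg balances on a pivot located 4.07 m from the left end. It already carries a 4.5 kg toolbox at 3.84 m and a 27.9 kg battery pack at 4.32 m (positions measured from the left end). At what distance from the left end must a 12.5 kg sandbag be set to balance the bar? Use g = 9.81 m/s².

x ≈ 4.65 m from the left end

About the pivot (at 4.07 m from the left end):
Beam weight: 11.6 × 9.81 = 113.8 N down at 2.935 m → arm 1.135 m, τ = 113.8 × 1.135 = 129.2 N·m counterclockwise.
Toolbox: 4.5 × 9.81 = 44.15 N down at 3.84 m → arm 0.23 m, τ = 44.15 × 0.23 = 10.15 N·m counterclockwise.
Battery pack: 27.9 × 9.81 = 273.7 N down at 4.32 m → arm 0.25 m, τ = 273.7 × 0.25 = 68.42 N·m clockwise.
Net moment of existing loads = 70.93 N·m counterclockwise.
The sandbag weighs 12.5 × 9.81 = 122.6 N and must supply an equal clockwise moment, so its lever arm about the pivot is 70.93 / 122.6 = 0.579 m.
That puts it at 4.07 + 0.579 = 4.65 m from the left end.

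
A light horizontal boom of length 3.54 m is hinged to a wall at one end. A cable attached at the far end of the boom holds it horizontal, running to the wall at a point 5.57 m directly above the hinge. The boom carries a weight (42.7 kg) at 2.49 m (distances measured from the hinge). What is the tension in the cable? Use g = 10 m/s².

About the hinge:
Weight: 42.7 × 10 = 427 N down at 2.49 m → arm 2.49 m, τ = 427 × 2.49 = 1063 N·m clockwise.
Total clockwise load moment = 1063 N·m.
The cable tension T acts at 3.54 m; only its component perpendicular to the boom, T sinθ, produces torque. sinθ = h/√(h²+d²) = 5.57/√(5.57²+3.54²) = 0.844.
Balancing moments: T × 3.54 × 0.844 = 1063, giving T = 1063 / 2.988 = 356 N.

T ≈ 356 N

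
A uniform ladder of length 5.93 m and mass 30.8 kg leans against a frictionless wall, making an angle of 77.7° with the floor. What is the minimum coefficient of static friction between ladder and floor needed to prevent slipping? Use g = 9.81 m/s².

Taking torques about the foot of the ladder:
Ladder weight 30.8×9.81 = 302.1 N acts at 2.965 m along the ladder; its horizontal arm is 2.965·cos77.7° = 0.6316 m → τ = 190.8 N·m clockwise.
Wall normal N acts horizontally at the top; its moment arm is the height L sinθ = 5.93·sin77.7° = 5.794 m, counterclockwise.
For rotational equilibrium, N × 5.794 = 190.8, so N = 32.93 N.
ΣFx = 0 ⇒ f = N_wall = 32.93 N. ΣFy = 0 ⇒ N_floor = 302.1 N.
μ_min = f / N_floor = 32.93 / 302.1 = 0.109.

μ_min ≈ 0.109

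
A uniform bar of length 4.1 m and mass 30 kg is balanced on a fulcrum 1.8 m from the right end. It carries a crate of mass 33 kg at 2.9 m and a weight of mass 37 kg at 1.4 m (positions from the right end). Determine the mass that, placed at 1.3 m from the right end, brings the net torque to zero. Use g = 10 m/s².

m ≈ 58 kg

Sum moments about the fulcrum (at 1.8 m from the right end) (the support reaction has zero arm there).
Beam weight: 30 × 10 = 300 N down at 2.05 m → arm 0.25 m, τ = 300 × 0.25 = 75 N·m counterclockwise.
Crate: 33 × 10 = 330 N down at 2.9 m → arm 1.1 m, τ = 330 × 1.1 = 363 N·m counterclockwise.
Weight: 37 × 10 = 370 N down at 1.4 m → arm 0.4 m, τ = 370 × 0.4 = 148 N·m clockwise.
Net moment of known loads = 290 N·m counterclockwise.
An unknown mass m at 1.3 m has arm 0.5 m; its moment is m·g·0.5 clockwise.
Balancing moments: m × 10 × 0.5 = 290, giving m = 290 / (10 × 0.5) = 58 kg.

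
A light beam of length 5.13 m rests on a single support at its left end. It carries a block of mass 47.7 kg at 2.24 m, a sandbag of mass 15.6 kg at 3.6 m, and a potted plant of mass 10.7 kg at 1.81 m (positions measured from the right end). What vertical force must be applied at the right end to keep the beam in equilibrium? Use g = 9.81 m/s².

F ≈ 377 N

Taking torques about the left end:
Block: 47.7 × 9.81 = 467.9 N down at 2.24 m → arm 2.89 m, τ = 467.9 × 2.89 = 1352 N·m clockwise.
Sandbag: 15.6 × 9.81 = 153 N down at 3.6 m → arm 1.53 m, τ = 153 × 1.53 = 234.1 N·m clockwise.
Potted plant: 10.7 × 9.81 = 105 N down at 1.81 m → arm 3.32 m, τ = 105 × 3.32 = 348.6 N·m clockwise.
Net moment of the loads = 1935 N·m clockwise.
The upward force F acts at the right end, arm 5.13 m, giving F × 5.13 counterclockwise.
For rotational equilibrium, F × 5.13 = 1935, so F = 1935 / 5.13 = 377 N.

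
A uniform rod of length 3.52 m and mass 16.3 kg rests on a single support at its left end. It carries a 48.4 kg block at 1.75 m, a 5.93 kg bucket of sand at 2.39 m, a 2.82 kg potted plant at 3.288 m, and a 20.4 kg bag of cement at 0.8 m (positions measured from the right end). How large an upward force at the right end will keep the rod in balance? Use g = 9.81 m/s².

Taking torques about the left end:
Beam weight: 16.3 × 9.81 = 159.9 N down at 1.76 m → arm 1.76 m, τ = 159.9 × 1.76 = 281.4 N·m clockwise.
Block: 48.4 × 9.81 = 474.8 N down at 1.75 m → arm 1.77 m, τ = 474.8 × 1.77 = 840.4 N·m clockwise.
Bucket of sand: 5.93 × 9.81 = 58.17 N down at 2.39 m → arm 1.13 m, τ = 58.17 × 1.13 = 65.73 N·m clockwise.
Potted plant: 2.82 × 9.81 = 27.66 N down at 3.288 m → arm 0.232 m, τ = 27.66 × 0.232 = 6.417 N·m clockwise.
Bag of cement: 20.4 × 9.81 = 200.1 N down at 0.8 m → arm 2.72 m, τ = 200.1 × 2.72 = 544.3 N·m clockwise.
Net moment of the loads = 1738 N·m clockwise.
The upward force F acts at the right end, arm 3.52 m, giving F × 3.52 counterclockwise.
For rotational equilibrium, F × 3.52 = 1738, so F = 1738 / 3.52 = 494 N.

F ≈ 494 N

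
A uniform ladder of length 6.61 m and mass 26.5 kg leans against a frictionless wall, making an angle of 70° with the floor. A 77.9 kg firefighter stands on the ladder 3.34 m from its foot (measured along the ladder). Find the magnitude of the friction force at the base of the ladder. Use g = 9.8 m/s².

Take moments about the foot of the ladder.
Ladder weight 26.5×9.8 = 259.7 N acts at 3.305 m along the ladder; its horizontal arm is 3.305·cos70° = 1.13 m → τ = 293.5 N·m clockwise.
Firefighter: 77.9×9.8 = 763.4 N at 3.34 m → arm 1.142 m → τ = 871.8 N·m clockwise.
Wall normal N acts horizontally at the top; its moment arm is the height L sinθ = 6.61·sin70° = 6.211 m, counterclockwise.
Balancing moments: N × 6.211 = 1165, giving N = 188 N.
ΣFx = 0: friction at the foot balances the wall's push, so f = N_wall = 188 N.

f ≈ 188 N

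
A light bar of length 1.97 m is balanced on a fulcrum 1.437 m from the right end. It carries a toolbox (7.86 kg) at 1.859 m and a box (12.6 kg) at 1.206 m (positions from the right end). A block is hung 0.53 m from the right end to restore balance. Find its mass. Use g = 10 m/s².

About the fulcrum (at 1.437 m from the right end):
Toolbox: 7.86 × 10 = 78.6 N down at 1.859 m → arm 0.422 m, τ = 78.6 × 0.422 = 33.17 N·m counterclockwise.
Box: 12.6 × 10 = 126 N down at 1.206 m → arm 0.231 m, τ = 126 × 0.231 = 29.11 N·m clockwise.
Net moment of known loads = 4.06 N·m counterclockwise.
An unknown mass m at 0.53 m has arm 0.907 m; its moment is m·g·0.907 clockwise.
Balancing moments: m × 10 × 0.907 = 4.06, giving m = 4.06 / (10 × 0.907) = 0.448 kg.

m ≈ 0.448 kg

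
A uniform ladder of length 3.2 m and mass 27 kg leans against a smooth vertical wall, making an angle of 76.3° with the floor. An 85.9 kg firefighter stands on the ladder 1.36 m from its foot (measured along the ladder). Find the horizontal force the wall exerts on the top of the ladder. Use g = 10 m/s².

N_wall ≈ 122 N

Taking torques about the foot of the ladder:
Ladder weight 27×10 = 270 N acts at 1.6 m along the ladder; its horizontal arm is 1.6·cos76.3° = 0.3789 m → τ = 102.3 N·m clockwise.
Firefighter: 85.9×10 = 859 N at 1.36 m → arm 0.3221 m → τ = 276.7 N·m clockwise.
Wall normal N acts horizontally at the top; its moment arm is the height L sinθ = 3.2·sin76.3° = 3.109 m, counterclockwise.
Στ = 0 ⇒ N × 3.109 = 379 ⇒ N = 122 N.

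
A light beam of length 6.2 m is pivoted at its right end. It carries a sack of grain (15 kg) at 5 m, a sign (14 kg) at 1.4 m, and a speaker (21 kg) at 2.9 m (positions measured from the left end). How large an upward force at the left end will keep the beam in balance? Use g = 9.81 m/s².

Choose the right end as the axis so the unknown pivot reaction has zero arm there.
Sack of grain: 15 × 9.81 = 147.2 N down at 5 m → arm 1.2 m, τ = 147.2 × 1.2 = 176.6 N·m counterclockwise.
Sign: 14 × 9.81 = 137.3 N down at 1.4 m → arm 4.8 m, τ = 137.3 × 4.8 = 659 N·m counterclockwise.
Speaker: 21 × 9.81 = 206 N down at 2.9 m → arm 3.3 m, τ = 206 × 3.3 = 679.8 N·m counterclockwise.
Net moment of the loads = 1515 N·m counterclockwise.
The upward force F acts at the left end, arm 6.2 m, giving F × 6.2 clockwise.
For rotational equilibrium, F × 6.2 = 1515, so F = 1515 / 6.2 = 244 N.

F ≈ 244 N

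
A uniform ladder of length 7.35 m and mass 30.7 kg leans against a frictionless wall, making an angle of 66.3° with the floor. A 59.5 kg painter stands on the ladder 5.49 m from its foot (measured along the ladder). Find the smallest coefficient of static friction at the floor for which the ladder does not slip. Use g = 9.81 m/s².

About the foot of the ladder:
Ladder weight 30.7×9.81 = 301.2 N acts at 3.675 m along the ladder; its horizontal arm is 3.675·cos66.3° = 1.477 m → τ = 444.9 N·m clockwise.
Painter: 59.5×9.81 = 583.7 N at 5.49 m → arm 2.207 m → τ = 1288 N·m clockwise.
Wall normal N acts horizontally at the top; its moment arm is the height L sinθ = 7.35·sin66.3° = 6.73 m, counterclockwise.
Στ = 0 ⇒ N × 6.73 = 1733 ⇒ N = 257.5 N.
ΣFx = 0 ⇒ f = N_wall = 257.5 N. ΣFy = 0 ⇒ N_floor = 884.9 N.
μ_min = f / N_floor = 257.5 / 884.9 = 0.291.

μ_min ≈ 0.291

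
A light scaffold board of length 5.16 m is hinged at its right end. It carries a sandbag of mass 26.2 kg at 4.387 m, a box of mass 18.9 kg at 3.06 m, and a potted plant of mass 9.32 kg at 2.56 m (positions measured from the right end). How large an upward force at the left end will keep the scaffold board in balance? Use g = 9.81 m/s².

About the right end:
Sandbag: 26.2 × 9.81 = 257 N down at 4.387 m → arm 4.387 m, τ = 257 × 4.387 = 1127 N·m counterclockwise.
Box: 18.9 × 9.81 = 185.4 N down at 3.06 m → arm 3.06 m, τ = 185.4 × 3.06 = 567.3 N·m counterclockwise.
Potted plant: 9.32 × 9.81 = 91.43 N down at 2.56 m → arm 2.56 m, τ = 91.43 × 2.56 = 234.1 N·m counterclockwise.
Net moment of the loads = 1928 N·m counterclockwise.
The upward force F acts at the left end, arm 5.16 m, giving F × 5.16 clockwise.
Balancing moments: F × 5.16 = 1928, giving F = 1928 / 5.16 = 374 N.

F ≈ 374 N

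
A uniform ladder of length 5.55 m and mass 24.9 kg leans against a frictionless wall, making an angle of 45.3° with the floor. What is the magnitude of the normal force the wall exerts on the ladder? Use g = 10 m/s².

Sum moments about the foot of the ladder (the floor normal and friction both act there and drop out).
Ladder weight 24.9×10 = 249 N acts at 2.775 m along the ladder; its horizontal arm is 2.775·cos45.3° = 1.952 m → τ = 486 N·m clockwise.
Wall normal N acts horizontally at the top; its moment arm is the height L sinθ = 5.55·sin45.3° = 3.945 m, counterclockwise.
Στ = 0 ⇒ N × 3.945 = 486 ⇒ N = 123 N.

N_wall ≈ 123 N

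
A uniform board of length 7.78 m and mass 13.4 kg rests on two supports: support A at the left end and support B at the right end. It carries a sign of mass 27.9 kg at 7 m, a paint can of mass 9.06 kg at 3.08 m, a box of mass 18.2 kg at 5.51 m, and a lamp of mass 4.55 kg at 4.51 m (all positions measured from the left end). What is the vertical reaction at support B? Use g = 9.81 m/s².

R_B ≈ 499 N

Choose support A as the axis so its reaction then has zero moment arm.
Beam weight: 13.4 × 9.81 = 131.5 N down at 3.89 m → arm 3.89 m, τ = 131.5 × 3.89 = 511.5 N·m clockwise.
Sign: 27.9 × 9.81 = 273.7 N down at 7 m → arm 7 m, τ = 273.7 × 7 = 1916 N·m clockwise.
Paint can: 9.06 × 9.81 = 88.88 N down at 3.08 m → arm 3.08 m, τ = 88.88 × 3.08 = 273.8 N·m clockwise.
Box: 18.2 × 9.81 = 178.5 N down at 5.51 m → arm 5.51 m, τ = 178.5 × 5.51 = 983.5 N·m clockwise.
Lamp: 4.55 × 9.81 = 44.64 N down at 4.51 m → arm 4.51 m, τ = 44.64 × 4.51 = 201.3 N·m clockwise.
Net load moment about support A = 3886 N·m clockwise.
Reaction R at support B is upward at 7.78 m, arm 7.78 m → moment R × 7.78 counterclockwise.
Στ = 0 ⇒ R × 7.78 = 3886 ⇒ R = 499 N.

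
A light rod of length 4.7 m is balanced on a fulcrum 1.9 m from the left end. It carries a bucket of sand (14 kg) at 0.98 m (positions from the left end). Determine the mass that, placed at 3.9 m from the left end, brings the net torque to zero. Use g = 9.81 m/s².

Taking torques about the fulcrum (at 1.9 m from the left end):
Bucket of sand: 14 × 9.81 = 137.3 N down at 0.98 m → arm 0.92 m, τ = 137.3 × 0.92 = 126.3 N·m counterclockwise.
Net moment of known loads = 126.3 N·m counterclockwise.
An unknown mass m at 3.9 m has arm 2 m; its moment is m·g·2 clockwise.
Setting net torque to zero: m × 9.81 × 2 = 126.3 → m = 126.3 / (9.81 × 2) = 6.44 kg.

m ≈ 6.44 kg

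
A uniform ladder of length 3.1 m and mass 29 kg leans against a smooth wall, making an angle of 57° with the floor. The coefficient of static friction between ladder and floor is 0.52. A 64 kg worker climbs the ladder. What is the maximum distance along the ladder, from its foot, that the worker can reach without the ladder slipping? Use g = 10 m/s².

Taking torques about the foot of the ladder:
Ladder weight 29×10 = 290 N acts at 1.55 m along the ladder; its horizontal arm is 1.55·cos57° = 0.8442 m → τ = 244.8 N·m clockwise.
Worker weight 64×10 = 640 N at distance d → arm d·cos57° → τ = 640·d·0.5446 clockwise.
Wall normal N at the top has arm L sinθ = 2.6 m counterclockwise, so Στ = 0 gives N·2.6 = 244.8 + 348.5·d.
ΣFy = 0 ⇒ N_floor = 930 N, so the maximum friction is μ_s·N_floor = 0.52×930 = 483.6 N. ΣFx = 0 ⇒ N_wall = f, so at the slipping point N = 483.6 N.
Substituting: 483.6×2.6 = 244.8 + 348.5·d ⇒ d = (1257 − 244.8) / 348.5 = 2.9 m.

d ≈ 2.9 m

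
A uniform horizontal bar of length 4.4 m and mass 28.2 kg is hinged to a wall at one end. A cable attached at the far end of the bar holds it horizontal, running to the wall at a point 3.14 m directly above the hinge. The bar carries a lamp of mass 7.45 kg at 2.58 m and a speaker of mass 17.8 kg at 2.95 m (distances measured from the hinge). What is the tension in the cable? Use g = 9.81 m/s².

Take moments about the hinge.
Beam weight: 28.2 × 9.81 = 276.6 N down at 2.2 m → arm 2.2 m, τ = 276.6 × 2.2 = 608.5 N·m clockwise.
Lamp: 7.45 × 9.81 = 73.08 N down at 2.58 m → arm 2.58 m, τ = 73.08 × 2.58 = 188.5 N·m clockwise.
Speaker: 17.8 × 9.81 = 174.6 N down at 2.95 m → arm 2.95 m, τ = 174.6 × 2.95 = 515.1 N·m clockwise.
Total clockwise load moment = 1312 N·m.
The cable tension T acts at 4.4 m; only its component perpendicular to the bar, T sinθ, produces torque. sinθ = h/√(h²+d²) = 3.14/√(3.14²+4.4²) = 0.5809.
Setting net torque to zero: T × 4.4 × 0.5809 = 1312 → T = 1312 / 2.556 = 513 N.

T ≈ 513 N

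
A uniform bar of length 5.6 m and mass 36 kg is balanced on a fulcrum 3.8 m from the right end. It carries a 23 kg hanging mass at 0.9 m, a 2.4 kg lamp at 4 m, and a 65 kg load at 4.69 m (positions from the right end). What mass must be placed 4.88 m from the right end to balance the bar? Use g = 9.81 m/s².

Sum moments about the fulcrum (at 3.8 m from the right end) (the support reaction has zero arm there).
Beam weight: 36 × 9.81 = 353.2 N down at 2.8 m → arm 1 m, τ = 353.2 × 1 = 353.2 N·m clockwise.
Hanging mass: 23 × 9.81 = 225.6 N down at 0.9 m → arm 2.9 m, τ = 225.6 × 2.9 = 654.2 N·m clockwise.
Lamp: 2.4 × 9.81 = 23.54 N down at 4 m → arm 0.2 m, τ = 23.54 × 0.2 = 4.708 N·m counterclockwise.
Load: 65 × 9.81 = 637.6 N down at 4.69 m → arm 0.89 m, τ = 637.6 × 0.89 = 567.5 N·m counterclockwise.
Net moment of known loads = 435.2 N·m clockwise.
An unknown mass m at 4.88 m has arm 1.08 m; its moment is m·g·1.08 counterclockwise.
For rotational equilibrium, m × 9.81 × 1.08 = 435.2, so m = 435.2 / (9.81 × 1.08) = 41.1 kg.

m ≈ 41.1 kg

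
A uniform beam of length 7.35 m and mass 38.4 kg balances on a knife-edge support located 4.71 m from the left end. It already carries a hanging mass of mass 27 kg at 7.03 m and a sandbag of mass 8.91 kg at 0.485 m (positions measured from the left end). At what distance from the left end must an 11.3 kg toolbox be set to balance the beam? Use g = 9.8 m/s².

x ≈ 6.02 m from the left end

About the knife-edge support (at 4.71 m from the left end):
Beam weight: 38.4 × 9.8 = 376.3 N down at 3.675 m → arm 1.035 m, τ = 376.3 × 1.035 = 389.5 N·m counterclockwise.
Hanging mass: 27 × 9.8 = 264.6 N down at 7.03 m → arm 2.32 m, τ = 264.6 × 2.32 = 613.9 N·m clockwise.
Sandbag: 8.91 × 9.8 = 87.32 N down at 0.485 m → arm 4.225 m, τ = 87.32 × 4.225 = 368.9 N·m counterclockwise.
Net moment of existing loads = 144.5 N·m counterclockwise.
The toolbox weighs 11.3 × 9.8 = 110.7 N and must supply an equal clockwise moment, so its lever arm about the knife-edge support is 144.5 / 110.7 = 1.31 m.
That puts it at 4.71 + 1.31 = 6.02 m from the left end.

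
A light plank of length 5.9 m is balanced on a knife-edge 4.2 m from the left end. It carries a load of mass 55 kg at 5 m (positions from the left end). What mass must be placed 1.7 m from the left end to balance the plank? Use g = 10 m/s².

m ≈ 17.6 kg

Taking torques about the knife-edge (at 4.2 m from the left end):
Load: 55 × 10 = 550 N down at 5 m → arm 0.8 m, τ = 550 × 0.8 = 440 N·m clockwise.
Net moment of known loads = 440 N·m clockwise.
An unknown mass m at 1.7 m has arm 2.5 m; its moment is m·g·2.5 counterclockwise.
Balancing moments: m × 10 × 2.5 = 440, giving m = 440 / (10 × 2.5) = 17.6 kg.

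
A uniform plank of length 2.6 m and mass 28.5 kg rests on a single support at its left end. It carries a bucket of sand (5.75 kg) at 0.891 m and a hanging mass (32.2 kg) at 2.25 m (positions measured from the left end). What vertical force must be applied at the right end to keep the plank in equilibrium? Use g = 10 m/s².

F ≈ 441 N

Take moments about the left end.
Beam weight: 28.5 × 10 = 285 N down at 1.3 m → arm 1.3 m, τ = 285 × 1.3 = 370.5 N·m clockwise.
Bucket of sand: 5.75 × 10 = 57.5 N down at 0.891 m → arm 0.891 m, τ = 57.5 × 0.891 = 51.23 N·m clockwise.
Hanging mass: 32.2 × 10 = 322 N down at 2.25 m → arm 2.25 m, τ = 322 × 2.25 = 724.5 N·m clockwise.
Net moment of the loads = 1146 N·m clockwise.
The upward force F acts at the right end, arm 2.6 m, giving F × 2.6 counterclockwise.
Balancing moments: F × 2.6 = 1146, giving F = 1146 / 2.6 = 441 N.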